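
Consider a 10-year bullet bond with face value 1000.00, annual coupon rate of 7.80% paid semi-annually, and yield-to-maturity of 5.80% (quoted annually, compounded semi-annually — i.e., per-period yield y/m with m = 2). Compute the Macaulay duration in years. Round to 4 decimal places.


Answer: Macaulay duration = 7.3408 years

Derivation:
Coupon per period c = face * coupon_rate / m = 39.000000
Periods per year m = 2; per-period yield y/m = 0.029000
Number of cashflows N = 20
Cashflows (t years, CF_t, discount factor 1/(1+y/m)^(m*t), PV):
  t = 0.5000: CF_t = 39.000000, DF = 0.971817, PV = 37.900875
  t = 1.0000: CF_t = 39.000000, DF = 0.944429, PV = 36.832726
  t = 1.5000: CF_t = 39.000000, DF = 0.917812, PV = 35.794680
  t = 2.0000: CF_t = 39.000000, DF = 0.891946, PV = 34.785889
  t = 2.5000: CF_t = 39.000000, DF = 0.866808, PV = 33.805529
  t = 3.0000: CF_t = 39.000000, DF = 0.842379, PV = 32.852798
  t = 3.5000: CF_t = 39.000000, DF = 0.818639, PV = 31.926917
  t = 4.0000: CF_t = 39.000000, DF = 0.795567, PV = 31.027130
  t = 4.5000: CF_t = 39.000000, DF = 0.773146, PV = 30.152702
  t = 5.0000: CF_t = 39.000000, DF = 0.751357, PV = 29.302917
  t = 5.5000: CF_t = 39.000000, DF = 0.730182, PV = 28.477082
  t = 6.0000: CF_t = 39.000000, DF = 0.709603, PV = 27.674521
  t = 6.5000: CF_t = 39.000000, DF = 0.689605, PV = 26.894578
  t = 7.0000: CF_t = 39.000000, DF = 0.670170, PV = 26.136616
  t = 7.5000: CF_t = 39.000000, DF = 0.651282, PV = 25.400016
  t = 8.0000: CF_t = 39.000000, DF = 0.632928, PV = 24.684175
  t = 8.5000: CF_t = 39.000000, DF = 0.615090, PV = 23.988508
  t = 9.0000: CF_t = 39.000000, DF = 0.597755, PV = 23.312447
  t = 9.5000: CF_t = 39.000000, DF = 0.580909, PV = 22.655439
  t = 10.0000: CF_t = 1039.000000, DF = 0.564537, PV = 586.554070
Price P = sum_t PV_t = 1150.159613
Macaulay numerator sum_t t * PV_t:
  t * PV_t at t = 0.5000: 18.950437
  t * PV_t at t = 1.0000: 36.832726
  t * PV_t at t = 1.5000: 53.692020
  t * PV_t at t = 2.0000: 69.571778
  t * PV_t at t = 2.5000: 84.513822
  t * PV_t at t = 3.0000: 98.558393
  t * PV_t at t = 3.5000: 111.744210
  t * PV_t at t = 4.0000: 124.108521
  t * PV_t at t = 4.5000: 135.687159
  t * PV_t at t = 5.0000: 146.514586
  t * PV_t at t = 5.5000: 156.623951
  t * PV_t at t = 6.0000: 166.047125
  t * PV_t at t = 6.5000: 174.814757
  t * PV_t at t = 7.0000: 182.956313
  t * PV_t at t = 7.5000: 190.500118
  t * PV_t at t = 8.0000: 197.473397
  t * PV_t at t = 8.5000: 203.902317
  t * PV_t at t = 9.0000: 209.812023
  t * PV_t at t = 9.5000: 215.226673
  t * PV_t at t = 10.0000: 5865.540696
Macaulay duration D = (sum_t t * PV_t) / P = 8443.071021 / 1150.159613 = 7.340782


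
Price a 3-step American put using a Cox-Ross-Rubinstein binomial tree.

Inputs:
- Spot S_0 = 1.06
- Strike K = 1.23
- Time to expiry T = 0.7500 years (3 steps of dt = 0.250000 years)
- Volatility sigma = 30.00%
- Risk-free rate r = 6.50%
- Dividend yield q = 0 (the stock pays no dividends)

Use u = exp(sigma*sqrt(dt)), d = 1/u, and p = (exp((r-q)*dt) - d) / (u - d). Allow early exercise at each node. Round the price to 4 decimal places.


dt = T/N = 0.250000
u = exp(sigma*sqrt(dt)) = 1.161834; d = 1/u = 0.860708
p = (exp((r-q)*dt) - d) / (u - d) = 0.516975
Discount per step: exp(-r*dt) = 0.983881
Stock lattice S(k, i) with i counting down-moves:
  k=0: S(0,0) = 1.0600
  k=1: S(1,0) = 1.2315; S(1,1) = 0.9124
  k=2: S(2,0) = 1.4309; S(2,1) = 1.0600; S(2,2) = 0.7853
  k=3: S(3,0) = 1.6624; S(3,1) = 1.2315; S(3,2) = 0.9124; S(3,3) = 0.6759
Terminal payoffs V(N, i) = max(K - S_T, 0):
  V(3,0) = 0.000000; V(3,1) = 0.000000; V(3,2) = 0.317650; V(3,3) = 0.554114
Backward induction: V(k, i) = exp(-r*dt) * [p * V(k+1, i) + (1-p) * V(k+1, i+1)]; then take max(V_cont, immediate exercise) for American.
  V(2,0) = exp(-r*dt) * [p*0.000000 + (1-p)*0.000000] = 0.000000; exercise = 0.000000; V(2,0) = max -> 0.000000
  V(2,1) = exp(-r*dt) * [p*0.000000 + (1-p)*0.317650] = 0.150960; exercise = 0.170000; V(2,1) = max -> 0.170000
  V(2,2) = exp(-r*dt) * [p*0.317650 + (1-p)*0.554114] = 0.424907; exercise = 0.444733; V(2,2) = max -> 0.444733
  V(1,0) = exp(-r*dt) * [p*0.000000 + (1-p)*0.170000] = 0.080791; exercise = 0.000000; V(1,0) = max -> 0.080791
  V(1,1) = exp(-r*dt) * [p*0.170000 + (1-p)*0.444733] = 0.297824; exercise = 0.317650; V(1,1) = max -> 0.317650
  V(0,0) = exp(-r*dt) * [p*0.080791 + (1-p)*0.317650] = 0.192053; exercise = 0.170000; V(0,0) = max -> 0.192053

Answer: Price = V(0,0) = 0.1921


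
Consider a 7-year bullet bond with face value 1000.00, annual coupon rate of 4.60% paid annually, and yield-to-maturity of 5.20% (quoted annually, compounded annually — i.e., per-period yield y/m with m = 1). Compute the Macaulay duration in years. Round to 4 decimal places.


Answer: Macaulay duration = 6.1236 years

Derivation:
Coupon per period c = face * coupon_rate / m = 46.000000
Periods per year m = 1; per-period yield y/m = 0.052000
Number of cashflows N = 7
Cashflows (t years, CF_t, discount factor 1/(1+y/m)^(m*t), PV):
  t = 1.0000: CF_t = 46.000000, DF = 0.950570, PV = 43.726236
  t = 2.0000: CF_t = 46.000000, DF = 0.903584, PV = 41.564863
  t = 3.0000: CF_t = 46.000000, DF = 0.858920, PV = 39.510326
  t = 4.0000: CF_t = 46.000000, DF = 0.816464, PV = 37.557344
  t = 5.0000: CF_t = 46.000000, DF = 0.776106, PV = 35.700897
  t = 6.0000: CF_t = 46.000000, DF = 0.737744, PV = 33.936214
  t = 7.0000: CF_t = 1046.000000, DF = 0.701277, PV = 733.536123
Price P = sum_t PV_t = 965.532004
Macaulay numerator sum_t t * PV_t:
  t * PV_t at t = 1.0000: 43.726236
  t * PV_t at t = 2.0000: 83.129726
  t * PV_t at t = 3.0000: 118.530978
  t * PV_t at t = 4.0000: 150.229376
  t * PV_t at t = 5.0000: 178.504487
  t * PV_t at t = 6.0000: 203.617285
  t * PV_t at t = 7.0000: 5134.752864
Macaulay duration D = (sum_t t * PV_t) / P = 5912.490952 / 965.532004 = 6.123558


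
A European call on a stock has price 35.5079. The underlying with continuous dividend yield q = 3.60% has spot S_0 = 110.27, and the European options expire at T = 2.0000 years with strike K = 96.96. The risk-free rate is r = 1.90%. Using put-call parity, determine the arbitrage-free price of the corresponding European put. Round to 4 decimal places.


Put-call parity: C - P = S_0 * exp(-qT) - K * exp(-rT).
S_0 * exp(-qT) = 110.2700 * 0.93053090 = 102.60964188
K * exp(-rT) = 96.9600 * 0.96271294 = 93.34464675
P = C - S*exp(-qT) + K*exp(-rT)
P = 35.5079 - 102.60964188 + 93.34464675 = 26.2429

Answer: Put price = 26.2429


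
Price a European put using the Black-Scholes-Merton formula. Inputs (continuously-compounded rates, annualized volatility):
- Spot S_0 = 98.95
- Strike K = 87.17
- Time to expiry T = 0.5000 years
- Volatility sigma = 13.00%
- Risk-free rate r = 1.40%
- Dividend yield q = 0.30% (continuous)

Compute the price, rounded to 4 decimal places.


d1 = (ln(S/K) + (r - q + 0.5*sigma^2) * T) / (sigma * sqrt(T)) = 1.48470054
d2 = d1 - sigma * sqrt(T) = 1.39277666
exp(-rT) = 0.99302444; exp(-qT) = 0.99850112
P = K * exp(-rT) * N(-d2) - S_0 * exp(-qT) * N(-d1)
N(-d1) = 0.06881158; N(-d2) = 0.08184367
P = 87.1700 * 0.99302444 * 0.08184367 - 98.9500 * 0.99850112 * 0.06881158 = 0.2858

Answer: Price = 0.2858


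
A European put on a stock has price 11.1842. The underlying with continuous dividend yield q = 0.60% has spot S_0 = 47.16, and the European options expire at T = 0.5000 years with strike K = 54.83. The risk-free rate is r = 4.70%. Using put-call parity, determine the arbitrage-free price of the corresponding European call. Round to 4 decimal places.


Put-call parity: C - P = S_0 * exp(-qT) - K * exp(-rT).
S_0 * exp(-qT) = 47.1600 * 0.99700450 = 47.01873201
K * exp(-rT) = 54.8300 * 0.97677397 = 53.55651703
C = P + S*exp(-qT) - K*exp(-rT)
C = 11.1842 + 47.01873201 - 53.55651703 = 4.6464

Answer: Call price = 4.6464


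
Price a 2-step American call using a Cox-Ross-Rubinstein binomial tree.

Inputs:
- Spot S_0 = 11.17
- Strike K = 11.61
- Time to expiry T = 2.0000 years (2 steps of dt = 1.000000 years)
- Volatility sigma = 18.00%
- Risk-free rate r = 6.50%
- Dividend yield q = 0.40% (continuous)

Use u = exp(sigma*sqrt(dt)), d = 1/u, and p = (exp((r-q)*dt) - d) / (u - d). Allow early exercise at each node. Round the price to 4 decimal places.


Answer: Price = V(0,0) = 1.5282

Derivation:
dt = T/N = 1.000000
u = exp(sigma*sqrt(dt)) = 1.197217; d = 1/u = 0.835270
p = (exp((r-q)*dt) - d) / (u - d) = 0.628900
Discount per step: exp(-r*dt) = 0.937067
Stock lattice S(k, i) with i counting down-moves:
  k=0: S(0,0) = 11.1700
  k=1: S(1,0) = 13.3729; S(1,1) = 9.3300
  k=2: S(2,0) = 16.0103; S(2,1) = 11.1700; S(2,2) = 7.7930
Terminal payoffs V(N, i) = max(S_T - K, 0):
  V(2,0) = 4.400290; V(2,1) = 0.000000; V(2,2) = 0.000000
Backward induction: V(k, i) = exp(-r*dt) * [p * V(k+1, i) + (1-p) * V(k+1, i+1)]; then take max(V_cont, immediate exercise) for American.
  V(1,0) = exp(-r*dt) * [p*4.400290 + (1-p)*0.000000] = 2.593188; exercise = 1.762918; V(1,0) = max -> 2.593188
  V(1,1) = exp(-r*dt) * [p*0.000000 + (1-p)*0.000000] = 0.000000; exercise = 0.000000; V(1,1) = max -> 0.000000
  V(0,0) = exp(-r*dt) * [p*2.593188 + (1-p)*0.000000] = 1.528223; exercise = 0.000000; V(0,0) = max -> 1.528223


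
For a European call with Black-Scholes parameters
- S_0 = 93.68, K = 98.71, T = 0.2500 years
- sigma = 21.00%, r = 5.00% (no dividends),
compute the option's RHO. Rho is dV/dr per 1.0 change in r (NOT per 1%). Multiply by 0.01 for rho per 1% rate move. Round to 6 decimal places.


d1 = -0.3265622775; d2 = -0.4315622775
phi(d1) = 0.3782272802; exp(-qT) = 1.0000000000; exp(-rT) = 0.9875778005
N(d2) = 0.3330297901
Rho = K*T*exp(-rT)*N(d2) = 98.7100 * 0.2500 * 0.9875778005 * 0.3330297901 = 8.116253

Answer: Rho = 8.116253


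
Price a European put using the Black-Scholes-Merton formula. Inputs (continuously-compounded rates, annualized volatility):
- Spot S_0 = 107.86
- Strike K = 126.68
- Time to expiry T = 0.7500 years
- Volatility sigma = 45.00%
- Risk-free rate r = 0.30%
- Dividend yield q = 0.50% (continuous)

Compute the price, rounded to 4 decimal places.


Answer: Price = 29.0551

Derivation:
d1 = (ln(S/K) + (r - q + 0.5*sigma^2) * T) / (sigma * sqrt(T)) = -0.22168360
d2 = d1 - sigma * sqrt(T) = -0.61139503
exp(-rT) = 0.99775253; exp(-qT) = 0.99625702
P = K * exp(-rT) * N(-d2) - S_0 * exp(-qT) * N(-d1)
N(-d1) = 0.58771990; N(-d2) = 0.72953095
P = 126.6800 * 0.99775253 * 0.72953095 - 107.8600 * 0.99625702 * 0.58771990 = 29.0551


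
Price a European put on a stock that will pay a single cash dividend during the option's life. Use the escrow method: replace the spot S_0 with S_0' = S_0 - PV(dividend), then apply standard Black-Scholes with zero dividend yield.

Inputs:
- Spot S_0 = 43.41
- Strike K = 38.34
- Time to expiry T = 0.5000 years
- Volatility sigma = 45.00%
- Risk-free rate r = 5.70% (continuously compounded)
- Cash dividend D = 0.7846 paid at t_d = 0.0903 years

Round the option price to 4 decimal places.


Answer: Price = 2.8065

Derivation:
PV(D) = D * exp(-r * t_d) = 0.7846 * 0.99486612 = 0.78057196
S_0' = S_0 - PV(D) = 43.4100 - 0.78057196 = 42.62942804
d1 = (ln(S_0'/K) + (r + sigma^2/2)*T) / (sigma*sqrt(T)) = 0.58195226
d2 = d1 - sigma*sqrt(T) = 0.26375421
exp(-rT) = 0.97190229
N(-d1) = 0.28029942; N(-d2) = 0.39598466
P = K * exp(-rT) * N(-d2) - S_0' * N(-d1) = 38.3400 * 0.97190229 * 0.39598466 - 42.62942804 * 0.28029942 = 2.8065


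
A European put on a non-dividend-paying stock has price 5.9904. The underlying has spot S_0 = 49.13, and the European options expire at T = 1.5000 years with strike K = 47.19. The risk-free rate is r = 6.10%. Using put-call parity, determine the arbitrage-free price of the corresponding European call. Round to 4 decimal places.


Put-call parity: C - P = S_0 * exp(-qT) - K * exp(-rT).
S_0 * exp(-qT) = 49.1300 * 1.00000000 = 49.13000000
K * exp(-rT) = 47.1900 * 0.91256132 = 43.06376851
C = P + S*exp(-qT) - K*exp(-rT)
C = 5.9904 + 49.13000000 - 43.06376851 = 12.0566

Answer: Call price = 12.0566


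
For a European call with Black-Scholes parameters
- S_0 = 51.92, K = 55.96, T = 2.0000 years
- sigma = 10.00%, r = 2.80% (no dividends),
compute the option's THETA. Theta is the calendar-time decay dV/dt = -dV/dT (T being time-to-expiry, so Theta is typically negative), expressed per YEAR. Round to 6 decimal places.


Answer: Theta = -1.351548

Derivation:
d1 = -0.0631663961; d2 = -0.2045877523
phi(d1) = 0.3981471852; exp(-qT) = 1.0000000000; exp(-rT) = 0.9455391359
Theta = -S*exp(-qT)*phi(d1)*sigma/(2*sqrt(T)) - r*K*exp(-rT)*N(d2) + q*S*exp(-qT)*N(d1)
N(d1) = 0.4748170017; N(d2) = 0.4189471126; sqrt(T) = 1.4142135624
Term 1 = -51.9200 * 1.0000000000 * 0.3981471852 * 0.1000 / (2 * 1.4142135624) = -0.7308585636
Term 2 = -0.0280 * 55.9600 * 0.9455391359 * 0.4189471126 = -0.6206895702
Term 3 = 0 (no dividend yield, q = 0)
Theta = -0.7308585636 + (-0.6206895702) + (0.0000000000) = -1.351548


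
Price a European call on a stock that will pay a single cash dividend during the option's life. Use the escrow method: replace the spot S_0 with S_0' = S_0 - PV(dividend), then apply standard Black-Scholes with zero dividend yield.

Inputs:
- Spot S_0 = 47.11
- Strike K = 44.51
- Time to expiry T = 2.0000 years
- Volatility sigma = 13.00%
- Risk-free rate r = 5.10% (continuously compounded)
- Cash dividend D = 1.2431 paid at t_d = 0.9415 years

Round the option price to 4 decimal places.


Answer: Price = 6.8102

Derivation:
PV(D) = D * exp(-r * t_d) = 1.2431 * 0.95311806 = 1.18482106
S_0' = S_0 - PV(D) = 47.1100 - 1.18482106 = 45.92517894
d1 = (ln(S_0'/K) + (r + sigma^2/2)*T) / (sigma*sqrt(T)) = 0.81697836
d2 = d1 - sigma*sqrt(T) = 0.63313060
exp(-rT) = 0.90302955
N(d1) = 0.79302960; N(d2) = 0.73667582
C = S_0' * N(d1) - K * exp(-rT) * N(d2) = 45.92517894 * 0.79302960 - 44.5100 * 0.90302955 * 0.73667582 = 6.8102


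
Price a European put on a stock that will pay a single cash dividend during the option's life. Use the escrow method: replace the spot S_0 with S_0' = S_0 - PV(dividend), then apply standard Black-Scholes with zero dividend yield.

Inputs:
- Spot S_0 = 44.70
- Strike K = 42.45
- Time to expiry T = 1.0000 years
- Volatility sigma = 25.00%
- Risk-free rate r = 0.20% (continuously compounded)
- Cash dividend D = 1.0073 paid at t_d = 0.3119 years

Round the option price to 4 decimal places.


Answer: Price = 3.6487

Derivation:
PV(D) = D * exp(-r * t_d) = 1.0073 * 0.99937639 = 1.00667184
S_0' = S_0 - PV(D) = 44.7000 - 1.00667184 = 43.69332816
d1 = (ln(S_0'/K) + (r + sigma^2/2)*T) / (sigma*sqrt(T)) = 0.24847402
d2 = d1 - sigma*sqrt(T) = -0.00152598
exp(-rT) = 0.99800200
N(-d1) = 0.40188384; N(-d2) = 0.50060878
P = K * exp(-rT) * N(-d2) - S_0' * N(-d1) = 42.4500 * 0.99800200 * 0.50060878 - 43.69332816 * 0.40188384 = 3.6487


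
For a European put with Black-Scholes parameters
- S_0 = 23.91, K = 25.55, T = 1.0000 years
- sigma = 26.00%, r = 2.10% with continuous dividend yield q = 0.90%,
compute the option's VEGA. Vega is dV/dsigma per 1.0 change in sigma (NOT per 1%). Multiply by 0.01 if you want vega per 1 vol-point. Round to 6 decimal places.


d1 = -0.0790020584; d2 = -0.3390020584
phi(d1) = 0.3976992567; exp(-qT) = 0.9910403788; exp(-rT) = 0.9792189646
Vega = S * exp(-qT) * phi(d1) * sqrt(T) = 23.9100 * 0.9910403788 * 0.3976992567 * 1.0000000000 = 9.423792

Answer: Vega = 9.423792


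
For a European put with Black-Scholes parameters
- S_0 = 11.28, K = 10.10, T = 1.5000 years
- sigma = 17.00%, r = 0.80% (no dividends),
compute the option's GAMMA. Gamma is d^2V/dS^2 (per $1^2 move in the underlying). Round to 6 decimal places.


Answer: Gamma = 0.133656

Derivation:
d1 = 0.6924410789; d2 = 0.4842344508
phi(d1) = 0.3139015563; exp(-qT) = 1.0000000000; exp(-rT) = 0.9880717129
Gamma = exp(-qT) * phi(d1) / (S * sigma * sqrt(T)) = 1.0000000000 * 0.3139015563 / (11.2800 * 0.1700 * 1.2247448714) = 0.133656


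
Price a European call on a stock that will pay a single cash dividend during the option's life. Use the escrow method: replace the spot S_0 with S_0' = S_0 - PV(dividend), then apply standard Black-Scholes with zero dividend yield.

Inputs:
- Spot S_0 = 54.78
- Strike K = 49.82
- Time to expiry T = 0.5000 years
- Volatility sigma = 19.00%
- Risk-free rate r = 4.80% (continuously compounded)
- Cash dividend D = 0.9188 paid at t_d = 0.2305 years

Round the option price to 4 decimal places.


PV(D) = D * exp(-r * t_d) = 0.9188 * 0.98899698 = 0.90869043
S_0' = S_0 - PV(D) = 54.7800 - 0.90869043 = 53.87130957
d1 = (ln(S_0'/K) + (r + sigma^2/2)*T) / (sigma*sqrt(T)) = 0.82773575
d2 = d1 - sigma*sqrt(T) = 0.69338546
exp(-rT) = 0.97628571
N(d1) = 0.79608992; N(d2) = 0.75596616
C = S_0' * N(d1) - K * exp(-rT) * N(d2) = 53.87130957 * 0.79608992 - 49.8200 * 0.97628571 * 0.75596616 = 6.1173

Answer: Price = 6.1173


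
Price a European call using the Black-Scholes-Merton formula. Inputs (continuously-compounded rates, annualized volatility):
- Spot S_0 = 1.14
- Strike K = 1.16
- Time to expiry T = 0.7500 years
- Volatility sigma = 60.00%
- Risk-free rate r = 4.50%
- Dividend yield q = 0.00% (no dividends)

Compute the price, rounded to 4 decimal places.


d1 = (ln(S/K) + (r - q + 0.5*sigma^2) * T) / (sigma * sqrt(T)) = 0.29128910
d2 = d1 - sigma * sqrt(T) = -0.22832614
exp(-rT) = 0.96681318; exp(-qT) = 1.00000000
C = S_0 * exp(-qT) * N(d1) - K * exp(-rT) * N(d2)
N(d1) = 0.61458489; N(d2) = 0.40969635
C = 1.1400 * 1.00000000 * 0.61458489 - 1.1600 * 0.96681318 * 0.40969635 = 0.2412

Answer: Price = 0.2412


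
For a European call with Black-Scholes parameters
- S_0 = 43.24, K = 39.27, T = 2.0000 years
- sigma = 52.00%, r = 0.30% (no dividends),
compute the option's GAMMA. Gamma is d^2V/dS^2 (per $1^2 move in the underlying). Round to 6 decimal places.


d1 = 0.5068121552; d2 = -0.2285788973
phi(d1) = 0.3508600638; exp(-qT) = 1.0000000000; exp(-rT) = 0.9940179641
Gamma = exp(-qT) * phi(d1) / (S * sigma * sqrt(T)) = 1.0000000000 * 0.3508600638 / (43.2400 * 0.5200 * 1.4142135624) = 0.011034

Answer: Gamma = 0.011034


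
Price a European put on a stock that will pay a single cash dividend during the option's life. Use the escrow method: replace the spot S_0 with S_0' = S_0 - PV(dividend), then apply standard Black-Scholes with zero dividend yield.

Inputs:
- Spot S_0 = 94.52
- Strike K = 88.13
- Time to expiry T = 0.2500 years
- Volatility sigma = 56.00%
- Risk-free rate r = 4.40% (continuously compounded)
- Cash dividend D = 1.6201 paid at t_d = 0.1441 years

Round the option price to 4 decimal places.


PV(D) = D * exp(-r * t_d) = 1.6201 * 0.99367966 = 1.60986041
S_0' = S_0 - PV(D) = 94.5200 - 1.60986041 = 92.91013959
d1 = (ln(S_0'/K) + (r + sigma^2/2)*T) / (sigma*sqrt(T)) = 0.36792781
d2 = d1 - sigma*sqrt(T) = 0.08792781
exp(-rT) = 0.98906028
N(-d1) = 0.35646353; N(-d2) = 0.46496702
P = K * exp(-rT) * N(-d2) - S_0' * N(-d1) = 88.1300 * 0.98906028 * 0.46496702 - 92.91013959 * 0.35646353 = 7.4102

Answer: Price = 7.4102


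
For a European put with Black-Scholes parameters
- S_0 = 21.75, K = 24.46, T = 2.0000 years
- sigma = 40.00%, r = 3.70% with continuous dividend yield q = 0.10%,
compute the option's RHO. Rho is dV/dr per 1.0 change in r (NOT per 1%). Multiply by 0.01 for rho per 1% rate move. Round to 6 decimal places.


d1 = 0.2025412397; d2 = -0.3631441852
phi(d1) = 0.3908427358; exp(-qT) = 0.9980019987; exp(-rT) = 0.9286716938
N(-d2) = 0.6417514104
Rho = -K*T*exp(-rT)*N(-d2) = -24.4600 * 2.0000 * 0.9286716938 * 0.6417514104 = -29.155164

Answer: Rho = -29.155164


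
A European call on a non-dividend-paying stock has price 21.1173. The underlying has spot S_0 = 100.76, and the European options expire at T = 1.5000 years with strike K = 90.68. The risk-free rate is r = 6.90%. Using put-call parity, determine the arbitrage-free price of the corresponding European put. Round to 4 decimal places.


Answer: Put price = 2.1213

Derivation:
Put-call parity: C - P = S_0 * exp(-qT) - K * exp(-rT).
S_0 * exp(-qT) = 100.7600 * 1.00000000 = 100.76000000
K * exp(-rT) = 90.6800 * 0.90167602 = 81.76398174
P = C - S*exp(-qT) + K*exp(-rT)
P = 21.1173 - 100.76000000 + 81.76398174 = 2.1213


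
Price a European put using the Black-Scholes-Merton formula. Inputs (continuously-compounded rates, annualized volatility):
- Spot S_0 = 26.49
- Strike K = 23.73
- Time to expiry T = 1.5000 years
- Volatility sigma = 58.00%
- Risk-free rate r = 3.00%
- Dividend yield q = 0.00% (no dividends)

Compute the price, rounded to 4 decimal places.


d1 = (ln(S/K) + (r - q + 0.5*sigma^2) * T) / (sigma * sqrt(T)) = 0.57341602
d2 = d1 - sigma * sqrt(T) = -0.13693600
exp(-rT) = 0.95599748; exp(-qT) = 1.00000000
P = K * exp(-rT) * N(-d2) - S_0 * exp(-qT) * N(-d1)
N(-d1) = 0.28318152; N(-d2) = 0.55445931
P = 23.7300 * 0.95599748 * 0.55445931 - 26.4900 * 1.00000000 * 0.28318152 = 5.0769

Answer: Price = 5.0769


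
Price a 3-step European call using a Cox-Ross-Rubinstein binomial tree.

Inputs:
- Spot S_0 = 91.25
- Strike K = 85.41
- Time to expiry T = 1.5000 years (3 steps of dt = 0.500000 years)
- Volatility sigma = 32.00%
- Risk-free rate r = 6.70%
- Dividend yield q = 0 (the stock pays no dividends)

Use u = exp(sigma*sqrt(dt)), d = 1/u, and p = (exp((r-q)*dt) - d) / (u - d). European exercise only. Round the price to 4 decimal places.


Answer: Price = V(0,0) = 22.0849

Derivation:
dt = T/N = 0.500000
u = exp(sigma*sqrt(dt)) = 1.253919; d = 1/u = 0.797499
p = (exp((r-q)*dt) - d) / (u - d) = 0.518312
Discount per step: exp(-r*dt) = 0.967055
Stock lattice S(k, i) with i counting down-moves:
  k=0: S(0,0) = 91.2500
  k=1: S(1,0) = 114.4201; S(1,1) = 72.7718
  k=2: S(2,0) = 143.4736; S(2,1) = 91.2500; S(2,2) = 58.0355
  k=3: S(3,0) = 179.9044; S(3,1) = 114.4201; S(3,2) = 72.7718; S(3,3) = 46.2833
Terminal payoffs V(N, i) = max(S_T - K, 0):
  V(3,0) = 94.494383; V(3,1) = 29.010146; V(3,2) = 0.000000; V(3,3) = 0.000000
Backward induction: V(k, i) = exp(-r*dt) * [p * V(k+1, i) + (1-p) * V(k+1, i+1)].
  V(2,0) = exp(-r*dt) * [p*94.494383 + (1-p)*29.010146] = 60.877481
  V(2,1) = exp(-r*dt) * [p*29.010146 + (1-p)*0.000000] = 14.540938
  V(2,2) = exp(-r*dt) * [p*0.000000 + (1-p)*0.000000] = 0.000000
  V(1,0) = exp(-r*dt) * [p*60.877481 + (1-p)*14.540938] = 37.287443
  V(1,1) = exp(-r*dt) * [p*14.540938 + (1-p)*0.000000] = 7.288446
  V(0,0) = exp(-r*dt) * [p*37.287443 + (1-p)*7.288446] = 22.084914


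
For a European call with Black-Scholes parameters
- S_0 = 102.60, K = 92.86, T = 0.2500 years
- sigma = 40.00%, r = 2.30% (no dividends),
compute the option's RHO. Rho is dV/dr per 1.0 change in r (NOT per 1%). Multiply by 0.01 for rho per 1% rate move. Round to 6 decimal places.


Answer: Rho = 15.360615

Derivation:
d1 = 0.6274747507; d2 = 0.4274747507
phi(d1) = 0.3276527847; exp(-qT) = 1.0000000000; exp(-rT) = 0.9942664996
N(d2) = 0.6654832140
Rho = K*T*exp(-rT)*N(d2) = 92.8600 * 0.2500 * 0.9942664996 * 0.6654832140 = 15.360615


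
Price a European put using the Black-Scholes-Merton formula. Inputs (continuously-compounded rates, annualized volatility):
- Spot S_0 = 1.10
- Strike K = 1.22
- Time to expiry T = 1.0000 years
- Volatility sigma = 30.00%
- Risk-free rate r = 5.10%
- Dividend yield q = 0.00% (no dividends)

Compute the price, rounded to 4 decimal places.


d1 = (ln(S/K) + (r - q + 0.5*sigma^2) * T) / (sigma * sqrt(T)) = -0.02513560
d2 = d1 - sigma * sqrt(T) = -0.32513560
exp(-rT) = 0.95027867; exp(-qT) = 1.00000000
P = K * exp(-rT) * N(-d2) - S_0 * exp(-qT) * N(-d1)
N(-d1) = 0.51002660; N(-d2) = 0.62746078
P = 1.2200 * 0.95027867 * 0.62746078 - 1.1000 * 1.00000000 * 0.51002660 = 0.1664

Answer: Price = 0.1664


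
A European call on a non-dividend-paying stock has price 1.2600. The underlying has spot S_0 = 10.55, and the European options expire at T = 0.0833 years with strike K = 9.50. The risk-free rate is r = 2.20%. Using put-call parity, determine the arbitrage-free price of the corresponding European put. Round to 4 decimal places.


Answer: Put price = 0.1926

Derivation:
Put-call parity: C - P = S_0 * exp(-qT) - K * exp(-rT).
S_0 * exp(-qT) = 10.5500 * 1.00000000 = 10.55000000
K * exp(-rT) = 9.5000 * 0.99816908 = 9.48260624
P = C - S*exp(-qT) + K*exp(-rT)
P = 1.2600 - 10.55000000 + 9.48260624 = 0.1926


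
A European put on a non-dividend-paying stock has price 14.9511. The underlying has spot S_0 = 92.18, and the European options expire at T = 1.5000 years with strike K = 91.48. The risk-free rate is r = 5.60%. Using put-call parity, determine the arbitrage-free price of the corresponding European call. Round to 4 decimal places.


Put-call parity: C - P = S_0 * exp(-qT) - K * exp(-rT).
S_0 * exp(-qT) = 92.1800 * 1.00000000 = 92.18000000
K * exp(-rT) = 91.4800 * 0.91943126 = 84.10957131
C = P + S*exp(-qT) - K*exp(-rT)
C = 14.9511 + 92.18000000 - 84.10957131 = 23.0215

Answer: Call price = 23.0215


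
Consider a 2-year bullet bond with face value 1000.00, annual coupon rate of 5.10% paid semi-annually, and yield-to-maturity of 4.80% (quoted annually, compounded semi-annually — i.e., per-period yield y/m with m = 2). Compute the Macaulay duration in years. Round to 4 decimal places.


Answer: Macaulay duration = 1.9269 years

Derivation:
Coupon per period c = face * coupon_rate / m = 25.500000
Periods per year m = 2; per-period yield y/m = 0.024000
Number of cashflows N = 4
Cashflows (t years, CF_t, discount factor 1/(1+y/m)^(m*t), PV):
  t = 0.5000: CF_t = 25.500000, DF = 0.976562, PV = 24.902344
  t = 1.0000: CF_t = 25.500000, DF = 0.953674, PV = 24.318695
  t = 1.5000: CF_t = 25.500000, DF = 0.931323, PV = 23.748726
  t = 2.0000: CF_t = 1025.500000, DF = 0.909495, PV = 932.686817
Price P = sum_t PV_t = 1005.656581
Macaulay numerator sum_t t * PV_t:
  t * PV_t at t = 0.5000: 12.451172
  t * PV_t at t = 1.0000: 24.318695
  t * PV_t at t = 1.5000: 35.623088
  t * PV_t at t = 2.0000: 1865.373633
Macaulay duration D = (sum_t t * PV_t) / P = 1937.766589 / 1005.656581 = 1.926867


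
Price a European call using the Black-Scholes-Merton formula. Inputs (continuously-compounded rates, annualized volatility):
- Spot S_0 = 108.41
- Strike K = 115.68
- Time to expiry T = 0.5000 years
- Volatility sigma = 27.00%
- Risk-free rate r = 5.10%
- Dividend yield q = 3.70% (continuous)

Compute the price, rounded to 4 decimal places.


Answer: Price = 5.5416

Derivation:
d1 = (ln(S/K) + (r - q + 0.5*sigma^2) * T) / (sigma * sqrt(T)) = -0.20784971
d2 = d1 - sigma * sqrt(T) = -0.39876854
exp(-rT) = 0.97482238; exp(-qT) = 0.98167007
C = S_0 * exp(-qT) * N(d1) - K * exp(-rT) * N(d2)
N(d1) = 0.41767316; N(d2) = 0.34503188
C = 108.4100 * 0.98167007 * 0.41767316 - 115.6800 * 0.97482238 * 0.34503188 = 5.5416


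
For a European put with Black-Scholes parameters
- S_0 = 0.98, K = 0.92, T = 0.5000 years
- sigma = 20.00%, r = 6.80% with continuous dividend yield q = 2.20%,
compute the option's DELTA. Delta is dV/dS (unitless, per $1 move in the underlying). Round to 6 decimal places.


Answer: Delta = -0.245509

Derivation:
d1 = 0.6800875354; d2 = 0.5386661792
phi(d1) = 0.3165740622; exp(-qT) = 0.9890602788; exp(-rT) = 0.9665715046
N(-d1) = 0.2482245182
Delta = -exp(-qT) * N(-d1) = -0.9890602788 * 0.2482245182 = -0.245509


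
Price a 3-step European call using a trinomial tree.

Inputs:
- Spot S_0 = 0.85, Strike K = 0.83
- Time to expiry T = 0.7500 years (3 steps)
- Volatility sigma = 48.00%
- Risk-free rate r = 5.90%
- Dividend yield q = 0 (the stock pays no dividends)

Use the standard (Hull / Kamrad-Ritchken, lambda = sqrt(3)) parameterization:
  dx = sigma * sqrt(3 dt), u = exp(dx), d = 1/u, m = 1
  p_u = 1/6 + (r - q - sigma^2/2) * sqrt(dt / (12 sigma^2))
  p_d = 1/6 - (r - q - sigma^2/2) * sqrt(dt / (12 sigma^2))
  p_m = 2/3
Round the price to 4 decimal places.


dt = T/N = 0.250000; dx = sigma*sqrt(3*dt) = 0.415692
u = exp(dx) = 1.515419; d = 1/u = 0.659883
p_u = 0.149767, p_m = 0.666667, p_d = 0.183566
Discount per step: exp(-r*dt) = 0.985358
Stock lattice S(k, j) with j the centered position index:
  k=0: S(0,+0) = 0.8500
  k=1: S(1,-1) = 0.5609; S(1,+0) = 0.8500; S(1,+1) = 1.2881
  k=2: S(2,-2) = 0.3701; S(2,-1) = 0.5609; S(2,+0) = 0.8500; S(2,+1) = 1.2881; S(2,+2) = 1.9520
  k=3: S(3,-3) = 0.2442; S(3,-2) = 0.3701; S(3,-1) = 0.5609; S(3,+0) = 0.8500; S(3,+1) = 1.2881; S(3,+2) = 1.9520; S(3,+3) = 2.9581
Terminal payoffs V(N, j) = max(S_T - K, 0):
  V(3,-3) = 0.000000; V(3,-2) = 0.000000; V(3,-1) = 0.000000; V(3,+0) = 0.020000; V(3,+1) = 0.458106; V(3,+2) = 1.122021; V(3,+3) = 2.128131
Backward induction: V(k, j) = exp(-r*dt) * [p_u * V(k+1, j+1) + p_m * V(k+1, j) + p_d * V(k+1, j-1)]
  V(2,-2) = exp(-r*dt) * [p_u*0.000000 + p_m*0.000000 + p_d*0.000000] = 0.000000
  V(2,-1) = exp(-r*dt) * [p_u*0.020000 + p_m*0.000000 + p_d*0.000000] = 0.002951
  V(2,+0) = exp(-r*dt) * [p_u*0.458106 + p_m*0.020000 + p_d*0.000000] = 0.080743
  V(2,+1) = exp(-r*dt) * [p_u*1.122021 + p_m*0.458106 + p_d*0.020000] = 0.470132
  V(2,+2) = exp(-r*dt) * [p_u*2.128131 + p_m*1.122021 + p_d*0.458106] = 1.133981
  V(1,-1) = exp(-r*dt) * [p_u*0.080743 + p_m*0.002951 + p_d*0.000000] = 0.013854
  V(1,+0) = exp(-r*dt) * [p_u*0.470132 + p_m*0.080743 + p_d*0.002951] = 0.122954
  V(1,+1) = exp(-r*dt) * [p_u*1.133981 + p_m*0.470132 + p_d*0.080743] = 0.490783
  V(0,+0) = exp(-r*dt) * [p_u*0.490783 + p_m*0.122954 + p_d*0.013854] = 0.155702

Answer: Price = V(0,0) = 0.1557


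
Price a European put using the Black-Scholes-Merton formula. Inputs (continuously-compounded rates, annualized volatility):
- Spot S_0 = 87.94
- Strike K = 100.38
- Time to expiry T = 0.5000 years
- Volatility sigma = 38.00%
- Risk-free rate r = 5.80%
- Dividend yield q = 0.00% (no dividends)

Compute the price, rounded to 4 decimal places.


Answer: Price = 15.4138

Derivation:
d1 = (ln(S/K) + (r - q + 0.5*sigma^2) * T) / (sigma * sqrt(T)) = -0.25012310
d2 = d1 - sigma * sqrt(T) = -0.51882367
exp(-rT) = 0.97141646; exp(-qT) = 1.00000000
P = K * exp(-rT) * N(-d2) - S_0 * exp(-qT) * N(-d1)
N(-d1) = 0.59875392; N(-d2) = 0.69805815
P = 100.3800 * 0.97141646 * 0.69805815 - 87.9400 * 1.00000000 * 0.59875392 = 15.4138


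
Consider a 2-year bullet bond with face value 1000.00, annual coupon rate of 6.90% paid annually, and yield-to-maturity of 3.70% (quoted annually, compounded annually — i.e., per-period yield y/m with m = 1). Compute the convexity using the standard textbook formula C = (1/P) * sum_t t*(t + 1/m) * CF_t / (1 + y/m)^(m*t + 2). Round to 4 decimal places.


Answer: Convexity = 5.3461

Derivation:
Coupon per period c = face * coupon_rate / m = 69.000000
Periods per year m = 1; per-period yield y/m = 0.037000
Number of cashflows N = 2
Cashflows (t years, CF_t, discount factor 1/(1+y/m)^(m*t), PV):
  t = 1.0000: CF_t = 69.000000, DF = 0.964320, PV = 66.538091
  t = 2.0000: CF_t = 1069.000000, DF = 0.929913, PV = 994.077382
Price P = sum_t PV_t = 1060.615472
Convexity numerator sum_t t*(t + 1/m) * CF_t / (1+y/m)^(m*t + 2):
  t = 1.0000: term = 123.749319
  t = 2.0000: term = 5546.435029
Convexity = (1/P) * sum = 5670.184348 / 1060.615472 = 5.346126


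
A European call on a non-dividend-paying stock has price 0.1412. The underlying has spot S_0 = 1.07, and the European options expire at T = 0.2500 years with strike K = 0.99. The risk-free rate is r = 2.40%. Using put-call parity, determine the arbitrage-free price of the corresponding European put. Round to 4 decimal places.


Answer: Put price = 0.0553

Derivation:
Put-call parity: C - P = S_0 * exp(-qT) - K * exp(-rT).
S_0 * exp(-qT) = 1.0700 * 1.00000000 = 1.07000000
K * exp(-rT) = 0.9900 * 0.99401796 = 0.98407778
P = C - S*exp(-qT) + K*exp(-rT)
P = 0.1412 - 1.07000000 + 0.98407778 = 0.0553


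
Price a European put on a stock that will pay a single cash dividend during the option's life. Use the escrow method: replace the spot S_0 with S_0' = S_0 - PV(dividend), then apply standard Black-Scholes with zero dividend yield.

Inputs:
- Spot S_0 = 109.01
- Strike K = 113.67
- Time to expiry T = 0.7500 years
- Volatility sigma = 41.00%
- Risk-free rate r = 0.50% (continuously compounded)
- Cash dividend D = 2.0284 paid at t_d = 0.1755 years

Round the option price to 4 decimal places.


Answer: Price = 18.8434

Derivation:
PV(D) = D * exp(-r * t_d) = 2.0284 * 0.99912288 = 2.02662086
S_0' = S_0 - PV(D) = 109.0100 - 2.02662086 = 106.98337914
d1 = (ln(S_0'/K) + (r + sigma^2/2)*T) / (sigma*sqrt(T)) = 0.01735282
d2 = d1 - sigma*sqrt(T) = -0.33771759
exp(-rT) = 0.99625702
N(-d1) = 0.49307757; N(-d2) = 0.63221199
P = K * exp(-rT) * N(-d2) - S_0' * N(-d1) = 113.6700 * 0.99625702 * 0.63221199 - 106.98337914 * 0.49307757 = 18.8434


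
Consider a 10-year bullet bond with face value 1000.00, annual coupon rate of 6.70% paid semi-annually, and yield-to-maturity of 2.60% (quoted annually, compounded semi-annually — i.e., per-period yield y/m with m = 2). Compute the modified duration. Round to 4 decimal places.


Coupon per period c = face * coupon_rate / m = 33.500000
Periods per year m = 2; per-period yield y/m = 0.013000
Number of cashflows N = 20
Cashflows (t years, CF_t, discount factor 1/(1+y/m)^(m*t), PV):
  t = 0.5000: CF_t = 33.500000, DF = 0.987167, PV = 33.070089
  t = 1.0000: CF_t = 33.500000, DF = 0.974498, PV = 32.645695
  t = 1.5000: CF_t = 33.500000, DF = 0.961992, PV = 32.226747
  t = 2.0000: CF_t = 33.500000, DF = 0.949647, PV = 31.813176
  t = 2.5000: CF_t = 33.500000, DF = 0.937460, PV = 31.404912
  t = 3.0000: CF_t = 33.500000, DF = 0.925429, PV = 31.001887
  t = 3.5000: CF_t = 33.500000, DF = 0.913553, PV = 30.604035
  t = 4.0000: CF_t = 33.500000, DF = 0.901829, PV = 30.211288
  t = 4.5000: CF_t = 33.500000, DF = 0.890256, PV = 29.823582
  t = 5.0000: CF_t = 33.500000, DF = 0.878831, PV = 29.440851
  t = 5.5000: CF_t = 33.500000, DF = 0.867553, PV = 29.063031
  t = 6.0000: CF_t = 33.500000, DF = 0.856420, PV = 28.690060
  t = 6.5000: CF_t = 33.500000, DF = 0.845429, PV = 28.321876
  t = 7.0000: CF_t = 33.500000, DF = 0.834580, PV = 27.958417
  t = 7.5000: CF_t = 33.500000, DF = 0.823869, PV = 27.599622
  t = 8.0000: CF_t = 33.500000, DF = 0.813296, PV = 27.245431
  t = 8.5000: CF_t = 33.500000, DF = 0.802859, PV = 26.895786
  t = 9.0000: CF_t = 33.500000, DF = 0.792556, PV = 26.550628
  t = 9.5000: CF_t = 33.500000, DF = 0.782385, PV = 26.209899
  t = 10.0000: CF_t = 1033.500000, DF = 0.772345, PV = 798.218104
Price P = sum_t PV_t = 1358.995115
First compute Macaulay numerator sum_t t * PV_t:
  t * PV_t at t = 0.5000: 16.535044
  t * PV_t at t = 1.0000: 32.645695
  t * PV_t at t = 1.5000: 48.340121
  t * PV_t at t = 2.0000: 63.626352
  t * PV_t at t = 2.5000: 78.512280
  t * PV_t at t = 3.0000: 93.005662
  t * PV_t at t = 3.5000: 107.114122
  t * PV_t at t = 4.0000: 120.845153
  t * PV_t at t = 4.5000: 134.206117
  t * PV_t at t = 5.0000: 147.204253
  t * PV_t at t = 5.5000: 159.846672
  t * PV_t at t = 6.0000: 172.140362
  t * PV_t at t = 6.5000: 184.092194
  t * PV_t at t = 7.0000: 195.708916
  t * PV_t at t = 7.5000: 206.997161
  t * PV_t at t = 8.0000: 217.963447
  t * PV_t at t = 8.5000: 228.614179
  t * PV_t at t = 9.0000: 238.955648
  t * PV_t at t = 9.5000: 248.994039
  t * PV_t at t = 10.0000: 7982.181043
Macaulay duration D = 10677.528462 / 1358.995115 = 7.856929
Modified duration = D / (1 + y/m) = 7.856929 / (1 + 0.013000) = 7.756100

Answer: Modified duration = 7.7561


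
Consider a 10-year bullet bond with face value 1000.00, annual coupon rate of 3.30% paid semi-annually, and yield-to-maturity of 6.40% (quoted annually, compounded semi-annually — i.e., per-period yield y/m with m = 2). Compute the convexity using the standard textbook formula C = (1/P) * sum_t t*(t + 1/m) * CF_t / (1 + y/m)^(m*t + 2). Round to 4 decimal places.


Answer: Convexity = 77.4952

Derivation:
Coupon per period c = face * coupon_rate / m = 16.500000
Periods per year m = 2; per-period yield y/m = 0.032000
Number of cashflows N = 20
Cashflows (t years, CF_t, discount factor 1/(1+y/m)^(m*t), PV):
  t = 0.5000: CF_t = 16.500000, DF = 0.968992, PV = 15.988372
  t = 1.0000: CF_t = 16.500000, DF = 0.938946, PV = 15.492609
  t = 1.5000: CF_t = 16.500000, DF = 0.909831, PV = 15.012218
  t = 2.0000: CF_t = 16.500000, DF = 0.881620, PV = 14.546723
  t = 2.5000: CF_t = 16.500000, DF = 0.854283, PV = 14.095661
  t = 3.0000: CF_t = 16.500000, DF = 0.827793, PV = 13.658587
  t = 3.5000: CF_t = 16.500000, DF = 0.802125, PV = 13.235065
  t = 4.0000: CF_t = 16.500000, DF = 0.777253, PV = 12.824675
  t = 4.5000: CF_t = 16.500000, DF = 0.753152, PV = 12.427011
  t = 5.0000: CF_t = 16.500000, DF = 0.729799, PV = 12.041677
  t = 5.5000: CF_t = 16.500000, DF = 0.707169, PV = 11.668292
  t = 6.0000: CF_t = 16.500000, DF = 0.685241, PV = 11.306484
  t = 6.5000: CF_t = 16.500000, DF = 0.663994, PV = 10.955895
  t = 7.0000: CF_t = 16.500000, DF = 0.643405, PV = 10.616178
  t = 7.5000: CF_t = 16.500000, DF = 0.623454, PV = 10.286994
  t = 8.0000: CF_t = 16.500000, DF = 0.604122, PV = 9.968017
  t = 8.5000: CF_t = 16.500000, DF = 0.585390, PV = 9.658932
  t = 9.0000: CF_t = 16.500000, DF = 0.567238, PV = 9.359430
  t = 9.5000: CF_t = 16.500000, DF = 0.549649, PV = 9.069215
  t = 10.0000: CF_t = 1016.500000, DF = 0.532606, PV = 541.393998
Price P = sum_t PV_t = 773.606031
Convexity numerator sum_t t*(t + 1/m) * CF_t / (1+y/m)^(m*t + 2):
  t = 0.5000: term = 7.506109
  t = 1.0000: term = 21.820084
  t = 1.5000: term = 42.286984
  t = 2.0000: term = 68.292933
  t = 2.5000: term = 99.262984
  t = 3.0000: term = 134.659087
  t = 3.5000: term = 173.978148
  t = 4.0000: term = 216.750185
  t = 4.5000: term = 262.536561
  t = 5.0000: term = 310.928313
  t = 5.5000: term = 361.544550
  t = 6.0000: term = 414.030933
  t = 6.5000: term = 468.058225
  t = 7.0000: term = 523.320914
  t = 7.5000: term = 579.535896
  t = 8.0000: term = 636.441229
  t = 8.5000: term = 693.794944
  t = 9.0000: term = 751.373914
  t = 9.5000: term = 808.972775
  t = 10.0000: term = 53375.670255
Convexity = (1/P) * sum = 59950.765022 / 773.606031 = 77.495214


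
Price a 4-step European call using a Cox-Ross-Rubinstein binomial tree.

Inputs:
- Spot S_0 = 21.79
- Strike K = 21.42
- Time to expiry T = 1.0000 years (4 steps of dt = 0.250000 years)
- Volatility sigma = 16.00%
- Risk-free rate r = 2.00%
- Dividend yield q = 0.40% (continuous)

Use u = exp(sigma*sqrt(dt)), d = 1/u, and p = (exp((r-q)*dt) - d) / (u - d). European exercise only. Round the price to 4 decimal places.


dt = T/N = 0.250000
u = exp(sigma*sqrt(dt)) = 1.083287; d = 1/u = 0.923116
p = (exp((r-q)*dt) - d) / (u - d) = 0.505034
Discount per step: exp(-r*dt) = 0.995012
Stock lattice S(k, i) with i counting down-moves:
  k=0: S(0,0) = 21.7900
  k=1: S(1,0) = 23.6048; S(1,1) = 20.1147
  k=2: S(2,0) = 25.5708; S(2,1) = 21.7900; S(2,2) = 18.5682
  k=3: S(3,0) = 27.7005; S(3,1) = 23.6048; S(3,2) = 20.1147; S(3,3) = 17.1406
  k=4: S(4,0) = 30.0076; S(4,1) = 25.5708; S(4,2) = 21.7900; S(4,3) = 18.5682; S(4,4) = 15.8228
Terminal payoffs V(N, i) = max(S_T - K, 0):
  V(4,0) = 8.587614; V(4,1) = 4.150802; V(4,2) = 0.370000; V(4,3) = 0.000000; V(4,4) = 0.000000
Backward induction: V(k, i) = exp(-r*dt) * [p * V(k+1, i) + (1-p) * V(k+1, i+1)].
  V(3,0) = exp(-r*dt) * [p*8.587614 + (1-p)*4.150802] = 6.359665
  V(3,1) = exp(-r*dt) * [p*4.150802 + (1-p)*0.370000] = 2.268065
  V(3,2) = exp(-r*dt) * [p*0.370000 + (1-p)*0.000000] = 0.185931
  V(3,3) = exp(-r*dt) * [p*0.000000 + (1-p)*0.000000] = 0.000000
  V(2,0) = exp(-r*dt) * [p*6.359665 + (1-p)*2.268065] = 4.312844
  V(2,1) = exp(-r*dt) * [p*2.268065 + (1-p)*0.185931] = 1.231307
  V(2,2) = exp(-r*dt) * [p*0.185931 + (1-p)*0.000000] = 0.093433
  V(1,0) = exp(-r*dt) * [p*4.312844 + (1-p)*1.231307] = 2.773685
  V(1,1) = exp(-r*dt) * [p*1.231307 + (1-p)*0.093433] = 0.664766
  V(0,0) = exp(-r*dt) * [p*2.773685 + (1-p)*0.664766] = 1.721214

Answer: Price = V(0,0) = 1.7212


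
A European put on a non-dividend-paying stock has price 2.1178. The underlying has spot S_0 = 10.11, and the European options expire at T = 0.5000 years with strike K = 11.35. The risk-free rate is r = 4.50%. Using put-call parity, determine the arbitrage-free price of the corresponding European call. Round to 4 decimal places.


Answer: Call price = 1.1303

Derivation:
Put-call parity: C - P = S_0 * exp(-qT) - K * exp(-rT).
S_0 * exp(-qT) = 10.1100 * 1.00000000 = 10.11000000
K * exp(-rT) = 11.3500 * 0.97775124 = 11.09747654
C = P + S*exp(-qT) - K*exp(-rT)
C = 2.1178 + 10.11000000 - 11.09747654 = 1.1303
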